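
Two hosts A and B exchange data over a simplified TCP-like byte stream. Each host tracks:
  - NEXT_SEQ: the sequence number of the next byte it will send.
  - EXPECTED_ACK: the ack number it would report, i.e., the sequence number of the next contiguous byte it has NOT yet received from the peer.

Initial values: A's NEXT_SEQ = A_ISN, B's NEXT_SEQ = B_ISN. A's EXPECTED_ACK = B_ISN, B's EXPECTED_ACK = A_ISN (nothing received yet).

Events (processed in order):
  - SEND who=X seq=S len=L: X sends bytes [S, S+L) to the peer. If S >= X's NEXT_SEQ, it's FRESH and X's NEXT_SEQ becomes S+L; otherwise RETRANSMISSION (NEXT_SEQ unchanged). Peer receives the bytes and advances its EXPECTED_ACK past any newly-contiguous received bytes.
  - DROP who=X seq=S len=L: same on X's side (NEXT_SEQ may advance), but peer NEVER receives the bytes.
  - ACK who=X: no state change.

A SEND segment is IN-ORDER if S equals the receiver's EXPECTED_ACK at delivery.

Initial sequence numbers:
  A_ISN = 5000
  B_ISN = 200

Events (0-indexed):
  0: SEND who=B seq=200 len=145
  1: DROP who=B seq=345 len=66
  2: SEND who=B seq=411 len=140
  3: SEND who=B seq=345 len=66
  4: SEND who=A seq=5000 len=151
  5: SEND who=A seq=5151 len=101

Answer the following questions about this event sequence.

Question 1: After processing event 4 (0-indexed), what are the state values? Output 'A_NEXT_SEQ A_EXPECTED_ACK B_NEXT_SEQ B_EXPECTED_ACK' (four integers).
After event 0: A_seq=5000 A_ack=345 B_seq=345 B_ack=5000
After event 1: A_seq=5000 A_ack=345 B_seq=411 B_ack=5000
After event 2: A_seq=5000 A_ack=345 B_seq=551 B_ack=5000
After event 3: A_seq=5000 A_ack=551 B_seq=551 B_ack=5000
After event 4: A_seq=5151 A_ack=551 B_seq=551 B_ack=5151

5151 551 551 5151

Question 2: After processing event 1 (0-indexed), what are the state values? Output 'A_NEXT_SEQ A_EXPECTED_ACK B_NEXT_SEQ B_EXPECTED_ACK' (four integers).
After event 0: A_seq=5000 A_ack=345 B_seq=345 B_ack=5000
After event 1: A_seq=5000 A_ack=345 B_seq=411 B_ack=5000

5000 345 411 5000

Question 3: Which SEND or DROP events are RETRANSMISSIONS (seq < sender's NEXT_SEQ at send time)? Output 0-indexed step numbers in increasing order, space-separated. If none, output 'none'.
Answer: 3

Derivation:
Step 0: SEND seq=200 -> fresh
Step 1: DROP seq=345 -> fresh
Step 2: SEND seq=411 -> fresh
Step 3: SEND seq=345 -> retransmit
Step 4: SEND seq=5000 -> fresh
Step 5: SEND seq=5151 -> fresh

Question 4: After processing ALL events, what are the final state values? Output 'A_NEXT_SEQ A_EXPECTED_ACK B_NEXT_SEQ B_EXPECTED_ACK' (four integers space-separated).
After event 0: A_seq=5000 A_ack=345 B_seq=345 B_ack=5000
After event 1: A_seq=5000 A_ack=345 B_seq=411 B_ack=5000
After event 2: A_seq=5000 A_ack=345 B_seq=551 B_ack=5000
After event 3: A_seq=5000 A_ack=551 B_seq=551 B_ack=5000
After event 4: A_seq=5151 A_ack=551 B_seq=551 B_ack=5151
After event 5: A_seq=5252 A_ack=551 B_seq=551 B_ack=5252

Answer: 5252 551 551 5252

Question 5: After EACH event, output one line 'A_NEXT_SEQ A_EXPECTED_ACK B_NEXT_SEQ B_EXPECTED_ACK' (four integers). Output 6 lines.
5000 345 345 5000
5000 345 411 5000
5000 345 551 5000
5000 551 551 5000
5151 551 551 5151
5252 551 551 5252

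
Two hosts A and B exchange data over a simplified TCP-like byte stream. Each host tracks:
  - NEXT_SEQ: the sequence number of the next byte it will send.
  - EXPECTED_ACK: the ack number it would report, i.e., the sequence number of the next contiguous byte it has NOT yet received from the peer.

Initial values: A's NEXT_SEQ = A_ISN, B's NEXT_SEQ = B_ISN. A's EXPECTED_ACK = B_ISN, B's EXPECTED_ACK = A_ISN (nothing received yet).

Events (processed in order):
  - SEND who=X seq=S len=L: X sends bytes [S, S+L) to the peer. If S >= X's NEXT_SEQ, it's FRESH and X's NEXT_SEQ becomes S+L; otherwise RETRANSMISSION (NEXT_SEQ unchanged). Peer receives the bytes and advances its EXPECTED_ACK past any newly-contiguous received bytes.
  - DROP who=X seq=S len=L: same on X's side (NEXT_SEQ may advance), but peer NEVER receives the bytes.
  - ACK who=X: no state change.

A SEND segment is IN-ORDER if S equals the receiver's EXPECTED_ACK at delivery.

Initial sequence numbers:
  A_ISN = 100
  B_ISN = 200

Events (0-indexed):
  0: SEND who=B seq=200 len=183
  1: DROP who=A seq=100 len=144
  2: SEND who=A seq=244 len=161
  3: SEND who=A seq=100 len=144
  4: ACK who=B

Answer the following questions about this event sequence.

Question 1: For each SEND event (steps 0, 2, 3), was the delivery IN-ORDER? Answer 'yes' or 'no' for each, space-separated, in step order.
Step 0: SEND seq=200 -> in-order
Step 2: SEND seq=244 -> out-of-order
Step 3: SEND seq=100 -> in-order

Answer: yes no yes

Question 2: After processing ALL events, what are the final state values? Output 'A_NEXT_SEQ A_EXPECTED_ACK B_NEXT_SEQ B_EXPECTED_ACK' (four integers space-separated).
Answer: 405 383 383 405

Derivation:
After event 0: A_seq=100 A_ack=383 B_seq=383 B_ack=100
After event 1: A_seq=244 A_ack=383 B_seq=383 B_ack=100
After event 2: A_seq=405 A_ack=383 B_seq=383 B_ack=100
After event 3: A_seq=405 A_ack=383 B_seq=383 B_ack=405
After event 4: A_seq=405 A_ack=383 B_seq=383 B_ack=405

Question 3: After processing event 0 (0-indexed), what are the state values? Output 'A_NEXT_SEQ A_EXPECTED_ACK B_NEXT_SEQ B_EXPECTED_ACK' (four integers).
After event 0: A_seq=100 A_ack=383 B_seq=383 B_ack=100

100 383 383 100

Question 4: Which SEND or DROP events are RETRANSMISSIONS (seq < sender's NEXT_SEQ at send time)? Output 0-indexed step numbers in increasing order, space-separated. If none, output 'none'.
Answer: 3

Derivation:
Step 0: SEND seq=200 -> fresh
Step 1: DROP seq=100 -> fresh
Step 2: SEND seq=244 -> fresh
Step 3: SEND seq=100 -> retransmit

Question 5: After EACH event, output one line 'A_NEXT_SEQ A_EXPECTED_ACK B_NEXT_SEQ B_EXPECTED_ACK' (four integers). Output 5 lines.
100 383 383 100
244 383 383 100
405 383 383 100
405 383 383 405
405 383 383 405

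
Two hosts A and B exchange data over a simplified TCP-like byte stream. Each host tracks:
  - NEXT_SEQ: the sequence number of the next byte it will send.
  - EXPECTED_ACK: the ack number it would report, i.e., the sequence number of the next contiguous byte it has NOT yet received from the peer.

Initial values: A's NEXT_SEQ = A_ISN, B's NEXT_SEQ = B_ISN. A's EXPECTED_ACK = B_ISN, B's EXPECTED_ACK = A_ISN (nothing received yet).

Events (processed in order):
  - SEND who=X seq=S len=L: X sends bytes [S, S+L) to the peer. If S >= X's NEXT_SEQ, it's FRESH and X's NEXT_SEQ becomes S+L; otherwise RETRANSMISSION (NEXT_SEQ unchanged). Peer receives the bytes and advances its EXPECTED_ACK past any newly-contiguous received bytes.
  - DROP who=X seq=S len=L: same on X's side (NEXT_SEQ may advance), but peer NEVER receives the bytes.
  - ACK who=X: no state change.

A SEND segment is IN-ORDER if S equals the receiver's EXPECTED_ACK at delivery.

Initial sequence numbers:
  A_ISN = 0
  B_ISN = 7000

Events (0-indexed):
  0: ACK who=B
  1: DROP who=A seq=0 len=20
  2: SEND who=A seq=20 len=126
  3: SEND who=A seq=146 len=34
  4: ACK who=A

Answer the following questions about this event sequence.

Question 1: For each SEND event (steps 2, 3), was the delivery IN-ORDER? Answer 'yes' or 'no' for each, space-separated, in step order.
Answer: no no

Derivation:
Step 2: SEND seq=20 -> out-of-order
Step 3: SEND seq=146 -> out-of-order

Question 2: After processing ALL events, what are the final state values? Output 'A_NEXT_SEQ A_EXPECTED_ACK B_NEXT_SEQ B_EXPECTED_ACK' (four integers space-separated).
Answer: 180 7000 7000 0

Derivation:
After event 0: A_seq=0 A_ack=7000 B_seq=7000 B_ack=0
After event 1: A_seq=20 A_ack=7000 B_seq=7000 B_ack=0
After event 2: A_seq=146 A_ack=7000 B_seq=7000 B_ack=0
After event 3: A_seq=180 A_ack=7000 B_seq=7000 B_ack=0
After event 4: A_seq=180 A_ack=7000 B_seq=7000 B_ack=0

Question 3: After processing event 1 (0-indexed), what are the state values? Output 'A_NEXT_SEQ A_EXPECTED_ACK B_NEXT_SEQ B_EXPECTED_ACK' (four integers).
After event 0: A_seq=0 A_ack=7000 B_seq=7000 B_ack=0
After event 1: A_seq=20 A_ack=7000 B_seq=7000 B_ack=0

20 7000 7000 0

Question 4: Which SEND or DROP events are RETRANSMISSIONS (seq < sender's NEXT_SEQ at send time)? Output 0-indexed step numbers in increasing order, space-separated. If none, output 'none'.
Step 1: DROP seq=0 -> fresh
Step 2: SEND seq=20 -> fresh
Step 3: SEND seq=146 -> fresh

Answer: none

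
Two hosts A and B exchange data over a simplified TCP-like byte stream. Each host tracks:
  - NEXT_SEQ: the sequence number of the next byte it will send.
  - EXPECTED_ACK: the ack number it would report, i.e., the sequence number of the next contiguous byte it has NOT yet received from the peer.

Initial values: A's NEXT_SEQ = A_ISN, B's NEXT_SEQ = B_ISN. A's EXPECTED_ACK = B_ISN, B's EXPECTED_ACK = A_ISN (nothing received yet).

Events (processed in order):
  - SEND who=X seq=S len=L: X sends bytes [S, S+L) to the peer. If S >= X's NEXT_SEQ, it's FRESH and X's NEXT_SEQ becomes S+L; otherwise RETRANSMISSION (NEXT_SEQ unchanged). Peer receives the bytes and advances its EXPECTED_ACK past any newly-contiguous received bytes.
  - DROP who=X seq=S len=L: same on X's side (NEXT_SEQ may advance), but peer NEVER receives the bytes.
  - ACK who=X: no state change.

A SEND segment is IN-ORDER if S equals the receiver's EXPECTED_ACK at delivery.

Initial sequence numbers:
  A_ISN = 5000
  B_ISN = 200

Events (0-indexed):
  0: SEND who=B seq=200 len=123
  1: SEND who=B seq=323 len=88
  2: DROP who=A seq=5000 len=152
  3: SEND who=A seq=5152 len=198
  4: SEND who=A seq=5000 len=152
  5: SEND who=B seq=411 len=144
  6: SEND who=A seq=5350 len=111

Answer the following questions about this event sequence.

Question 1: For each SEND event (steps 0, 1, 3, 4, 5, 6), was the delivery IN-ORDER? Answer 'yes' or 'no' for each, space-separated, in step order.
Answer: yes yes no yes yes yes

Derivation:
Step 0: SEND seq=200 -> in-order
Step 1: SEND seq=323 -> in-order
Step 3: SEND seq=5152 -> out-of-order
Step 4: SEND seq=5000 -> in-order
Step 5: SEND seq=411 -> in-order
Step 6: SEND seq=5350 -> in-order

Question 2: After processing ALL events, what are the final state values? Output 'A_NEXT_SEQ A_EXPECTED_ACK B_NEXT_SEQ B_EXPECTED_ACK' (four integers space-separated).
Answer: 5461 555 555 5461

Derivation:
After event 0: A_seq=5000 A_ack=323 B_seq=323 B_ack=5000
After event 1: A_seq=5000 A_ack=411 B_seq=411 B_ack=5000
After event 2: A_seq=5152 A_ack=411 B_seq=411 B_ack=5000
After event 3: A_seq=5350 A_ack=411 B_seq=411 B_ack=5000
After event 4: A_seq=5350 A_ack=411 B_seq=411 B_ack=5350
After event 5: A_seq=5350 A_ack=555 B_seq=555 B_ack=5350
After event 6: A_seq=5461 A_ack=555 B_seq=555 B_ack=5461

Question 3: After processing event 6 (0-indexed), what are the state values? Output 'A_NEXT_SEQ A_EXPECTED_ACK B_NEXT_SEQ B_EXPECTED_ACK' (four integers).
After event 0: A_seq=5000 A_ack=323 B_seq=323 B_ack=5000
After event 1: A_seq=5000 A_ack=411 B_seq=411 B_ack=5000
After event 2: A_seq=5152 A_ack=411 B_seq=411 B_ack=5000
After event 3: A_seq=5350 A_ack=411 B_seq=411 B_ack=5000
After event 4: A_seq=5350 A_ack=411 B_seq=411 B_ack=5350
After event 5: A_seq=5350 A_ack=555 B_seq=555 B_ack=5350
After event 6: A_seq=5461 A_ack=555 B_seq=555 B_ack=5461

5461 555 555 5461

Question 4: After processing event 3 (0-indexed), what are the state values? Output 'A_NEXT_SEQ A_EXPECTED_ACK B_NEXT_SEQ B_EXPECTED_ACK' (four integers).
After event 0: A_seq=5000 A_ack=323 B_seq=323 B_ack=5000
After event 1: A_seq=5000 A_ack=411 B_seq=411 B_ack=5000
After event 2: A_seq=5152 A_ack=411 B_seq=411 B_ack=5000
After event 3: A_seq=5350 A_ack=411 B_seq=411 B_ack=5000

5350 411 411 5000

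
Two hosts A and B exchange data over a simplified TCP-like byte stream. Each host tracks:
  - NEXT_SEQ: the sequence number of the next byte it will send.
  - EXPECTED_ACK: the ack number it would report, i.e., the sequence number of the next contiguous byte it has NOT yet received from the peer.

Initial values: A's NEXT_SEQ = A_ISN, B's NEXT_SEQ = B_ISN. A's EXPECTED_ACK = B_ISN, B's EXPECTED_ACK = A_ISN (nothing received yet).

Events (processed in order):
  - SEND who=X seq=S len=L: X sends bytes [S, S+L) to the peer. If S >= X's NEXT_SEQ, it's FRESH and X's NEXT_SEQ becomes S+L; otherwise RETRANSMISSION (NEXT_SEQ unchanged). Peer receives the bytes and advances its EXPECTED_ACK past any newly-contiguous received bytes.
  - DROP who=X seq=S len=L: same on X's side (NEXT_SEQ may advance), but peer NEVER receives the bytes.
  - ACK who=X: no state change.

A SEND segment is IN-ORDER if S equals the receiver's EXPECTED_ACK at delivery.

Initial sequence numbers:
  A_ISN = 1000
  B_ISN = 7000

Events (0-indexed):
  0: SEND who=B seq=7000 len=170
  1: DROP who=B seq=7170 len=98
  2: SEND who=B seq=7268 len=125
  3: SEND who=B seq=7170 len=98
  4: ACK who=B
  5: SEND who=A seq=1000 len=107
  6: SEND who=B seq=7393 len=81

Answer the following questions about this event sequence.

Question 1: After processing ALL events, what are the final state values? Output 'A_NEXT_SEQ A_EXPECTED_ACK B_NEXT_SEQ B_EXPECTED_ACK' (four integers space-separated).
Answer: 1107 7474 7474 1107

Derivation:
After event 0: A_seq=1000 A_ack=7170 B_seq=7170 B_ack=1000
After event 1: A_seq=1000 A_ack=7170 B_seq=7268 B_ack=1000
After event 2: A_seq=1000 A_ack=7170 B_seq=7393 B_ack=1000
After event 3: A_seq=1000 A_ack=7393 B_seq=7393 B_ack=1000
After event 4: A_seq=1000 A_ack=7393 B_seq=7393 B_ack=1000
After event 5: A_seq=1107 A_ack=7393 B_seq=7393 B_ack=1107
After event 6: A_seq=1107 A_ack=7474 B_seq=7474 B_ack=1107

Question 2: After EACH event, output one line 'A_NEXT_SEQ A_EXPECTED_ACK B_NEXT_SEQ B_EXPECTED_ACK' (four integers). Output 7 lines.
1000 7170 7170 1000
1000 7170 7268 1000
1000 7170 7393 1000
1000 7393 7393 1000
1000 7393 7393 1000
1107 7393 7393 1107
1107 7474 7474 1107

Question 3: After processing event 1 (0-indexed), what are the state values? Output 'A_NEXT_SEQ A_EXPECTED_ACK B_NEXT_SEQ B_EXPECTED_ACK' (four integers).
After event 0: A_seq=1000 A_ack=7170 B_seq=7170 B_ack=1000
After event 1: A_seq=1000 A_ack=7170 B_seq=7268 B_ack=1000

1000 7170 7268 1000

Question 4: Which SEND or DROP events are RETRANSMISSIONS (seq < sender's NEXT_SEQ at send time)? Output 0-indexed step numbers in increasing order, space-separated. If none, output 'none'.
Step 0: SEND seq=7000 -> fresh
Step 1: DROP seq=7170 -> fresh
Step 2: SEND seq=7268 -> fresh
Step 3: SEND seq=7170 -> retransmit
Step 5: SEND seq=1000 -> fresh
Step 6: SEND seq=7393 -> fresh

Answer: 3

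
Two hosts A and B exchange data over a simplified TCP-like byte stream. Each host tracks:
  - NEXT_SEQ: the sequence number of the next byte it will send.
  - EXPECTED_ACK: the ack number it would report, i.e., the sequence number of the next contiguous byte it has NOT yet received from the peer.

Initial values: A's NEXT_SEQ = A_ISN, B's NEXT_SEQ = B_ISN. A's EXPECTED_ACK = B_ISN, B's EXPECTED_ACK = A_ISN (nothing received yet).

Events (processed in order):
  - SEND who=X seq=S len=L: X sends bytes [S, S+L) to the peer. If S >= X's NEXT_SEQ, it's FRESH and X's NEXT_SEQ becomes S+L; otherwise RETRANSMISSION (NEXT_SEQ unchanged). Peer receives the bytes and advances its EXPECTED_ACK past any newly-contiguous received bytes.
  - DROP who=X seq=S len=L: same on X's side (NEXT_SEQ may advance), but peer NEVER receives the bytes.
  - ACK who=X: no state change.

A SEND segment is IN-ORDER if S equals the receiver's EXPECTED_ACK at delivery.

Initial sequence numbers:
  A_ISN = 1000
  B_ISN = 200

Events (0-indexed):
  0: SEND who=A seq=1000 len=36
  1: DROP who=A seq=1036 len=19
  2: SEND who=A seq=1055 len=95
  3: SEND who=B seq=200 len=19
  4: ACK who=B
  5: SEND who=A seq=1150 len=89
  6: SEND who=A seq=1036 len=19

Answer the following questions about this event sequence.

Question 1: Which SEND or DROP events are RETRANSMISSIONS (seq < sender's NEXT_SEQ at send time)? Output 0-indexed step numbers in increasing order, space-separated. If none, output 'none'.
Step 0: SEND seq=1000 -> fresh
Step 1: DROP seq=1036 -> fresh
Step 2: SEND seq=1055 -> fresh
Step 3: SEND seq=200 -> fresh
Step 5: SEND seq=1150 -> fresh
Step 6: SEND seq=1036 -> retransmit

Answer: 6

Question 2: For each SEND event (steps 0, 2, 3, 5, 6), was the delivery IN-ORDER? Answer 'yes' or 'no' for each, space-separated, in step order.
Step 0: SEND seq=1000 -> in-order
Step 2: SEND seq=1055 -> out-of-order
Step 3: SEND seq=200 -> in-order
Step 5: SEND seq=1150 -> out-of-order
Step 6: SEND seq=1036 -> in-order

Answer: yes no yes no yes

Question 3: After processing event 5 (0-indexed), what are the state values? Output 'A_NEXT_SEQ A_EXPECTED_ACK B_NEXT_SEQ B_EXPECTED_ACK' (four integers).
After event 0: A_seq=1036 A_ack=200 B_seq=200 B_ack=1036
After event 1: A_seq=1055 A_ack=200 B_seq=200 B_ack=1036
After event 2: A_seq=1150 A_ack=200 B_seq=200 B_ack=1036
After event 3: A_seq=1150 A_ack=219 B_seq=219 B_ack=1036
After event 4: A_seq=1150 A_ack=219 B_seq=219 B_ack=1036
After event 5: A_seq=1239 A_ack=219 B_seq=219 B_ack=1036

1239 219 219 1036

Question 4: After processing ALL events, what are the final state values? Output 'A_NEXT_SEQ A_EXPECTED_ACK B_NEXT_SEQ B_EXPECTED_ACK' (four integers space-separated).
After event 0: A_seq=1036 A_ack=200 B_seq=200 B_ack=1036
After event 1: A_seq=1055 A_ack=200 B_seq=200 B_ack=1036
After event 2: A_seq=1150 A_ack=200 B_seq=200 B_ack=1036
After event 3: A_seq=1150 A_ack=219 B_seq=219 B_ack=1036
After event 4: A_seq=1150 A_ack=219 B_seq=219 B_ack=1036
After event 5: A_seq=1239 A_ack=219 B_seq=219 B_ack=1036
After event 6: A_seq=1239 A_ack=219 B_seq=219 B_ack=1239

Answer: 1239 219 219 1239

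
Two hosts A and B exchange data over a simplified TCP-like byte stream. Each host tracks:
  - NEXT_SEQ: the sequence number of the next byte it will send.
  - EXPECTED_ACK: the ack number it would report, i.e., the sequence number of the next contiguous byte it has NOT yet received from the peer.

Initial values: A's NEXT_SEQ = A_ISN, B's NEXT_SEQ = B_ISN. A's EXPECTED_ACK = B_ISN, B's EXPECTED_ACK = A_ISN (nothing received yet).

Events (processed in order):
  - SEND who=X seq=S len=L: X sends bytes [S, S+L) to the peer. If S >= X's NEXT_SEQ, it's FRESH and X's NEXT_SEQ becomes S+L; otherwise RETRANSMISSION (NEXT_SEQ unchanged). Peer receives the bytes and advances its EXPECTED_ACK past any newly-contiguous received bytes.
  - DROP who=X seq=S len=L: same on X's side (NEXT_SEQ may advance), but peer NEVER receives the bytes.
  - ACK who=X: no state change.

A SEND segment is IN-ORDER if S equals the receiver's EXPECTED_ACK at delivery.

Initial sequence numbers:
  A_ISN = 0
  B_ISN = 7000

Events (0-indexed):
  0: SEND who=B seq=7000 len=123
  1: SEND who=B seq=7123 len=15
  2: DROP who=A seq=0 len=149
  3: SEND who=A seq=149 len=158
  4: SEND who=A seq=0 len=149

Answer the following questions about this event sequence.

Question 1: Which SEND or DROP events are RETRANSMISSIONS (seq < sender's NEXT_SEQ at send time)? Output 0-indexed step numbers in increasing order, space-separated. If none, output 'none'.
Answer: 4

Derivation:
Step 0: SEND seq=7000 -> fresh
Step 1: SEND seq=7123 -> fresh
Step 2: DROP seq=0 -> fresh
Step 3: SEND seq=149 -> fresh
Step 4: SEND seq=0 -> retransmit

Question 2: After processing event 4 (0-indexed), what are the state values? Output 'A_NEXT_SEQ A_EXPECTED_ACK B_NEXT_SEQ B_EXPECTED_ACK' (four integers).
After event 0: A_seq=0 A_ack=7123 B_seq=7123 B_ack=0
After event 1: A_seq=0 A_ack=7138 B_seq=7138 B_ack=0
After event 2: A_seq=149 A_ack=7138 B_seq=7138 B_ack=0
After event 3: A_seq=307 A_ack=7138 B_seq=7138 B_ack=0
After event 4: A_seq=307 A_ack=7138 B_seq=7138 B_ack=307

307 7138 7138 307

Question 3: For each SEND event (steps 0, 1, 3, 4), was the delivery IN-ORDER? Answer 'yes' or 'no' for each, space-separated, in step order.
Answer: yes yes no yes

Derivation:
Step 0: SEND seq=7000 -> in-order
Step 1: SEND seq=7123 -> in-order
Step 3: SEND seq=149 -> out-of-order
Step 4: SEND seq=0 -> in-order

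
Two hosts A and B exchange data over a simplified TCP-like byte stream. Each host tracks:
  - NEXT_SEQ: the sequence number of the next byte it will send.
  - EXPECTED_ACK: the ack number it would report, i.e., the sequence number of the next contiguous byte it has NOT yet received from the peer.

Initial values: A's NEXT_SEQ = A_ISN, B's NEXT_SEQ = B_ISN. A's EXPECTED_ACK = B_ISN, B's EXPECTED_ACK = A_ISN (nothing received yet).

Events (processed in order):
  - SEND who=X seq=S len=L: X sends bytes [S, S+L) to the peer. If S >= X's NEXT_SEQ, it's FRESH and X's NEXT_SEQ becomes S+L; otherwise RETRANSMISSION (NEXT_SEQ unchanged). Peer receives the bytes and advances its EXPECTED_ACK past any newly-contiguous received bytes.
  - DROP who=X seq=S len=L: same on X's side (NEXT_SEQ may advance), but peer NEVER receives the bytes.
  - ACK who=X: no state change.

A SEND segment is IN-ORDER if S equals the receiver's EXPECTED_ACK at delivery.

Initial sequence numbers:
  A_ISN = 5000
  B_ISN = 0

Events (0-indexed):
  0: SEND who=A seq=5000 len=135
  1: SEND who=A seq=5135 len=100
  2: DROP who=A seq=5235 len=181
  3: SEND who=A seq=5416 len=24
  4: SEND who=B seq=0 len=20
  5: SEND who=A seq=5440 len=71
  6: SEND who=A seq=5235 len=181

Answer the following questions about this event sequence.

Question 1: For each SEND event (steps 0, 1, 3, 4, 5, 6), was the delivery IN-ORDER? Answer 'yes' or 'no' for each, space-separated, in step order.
Answer: yes yes no yes no yes

Derivation:
Step 0: SEND seq=5000 -> in-order
Step 1: SEND seq=5135 -> in-order
Step 3: SEND seq=5416 -> out-of-order
Step 4: SEND seq=0 -> in-order
Step 5: SEND seq=5440 -> out-of-order
Step 6: SEND seq=5235 -> in-order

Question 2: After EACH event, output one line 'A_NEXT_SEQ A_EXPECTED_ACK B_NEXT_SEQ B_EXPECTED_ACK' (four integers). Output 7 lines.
5135 0 0 5135
5235 0 0 5235
5416 0 0 5235
5440 0 0 5235
5440 20 20 5235
5511 20 20 5235
5511 20 20 5511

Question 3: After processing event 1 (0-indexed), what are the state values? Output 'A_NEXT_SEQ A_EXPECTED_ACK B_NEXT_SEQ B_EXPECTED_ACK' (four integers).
After event 0: A_seq=5135 A_ack=0 B_seq=0 B_ack=5135
After event 1: A_seq=5235 A_ack=0 B_seq=0 B_ack=5235

5235 0 0 5235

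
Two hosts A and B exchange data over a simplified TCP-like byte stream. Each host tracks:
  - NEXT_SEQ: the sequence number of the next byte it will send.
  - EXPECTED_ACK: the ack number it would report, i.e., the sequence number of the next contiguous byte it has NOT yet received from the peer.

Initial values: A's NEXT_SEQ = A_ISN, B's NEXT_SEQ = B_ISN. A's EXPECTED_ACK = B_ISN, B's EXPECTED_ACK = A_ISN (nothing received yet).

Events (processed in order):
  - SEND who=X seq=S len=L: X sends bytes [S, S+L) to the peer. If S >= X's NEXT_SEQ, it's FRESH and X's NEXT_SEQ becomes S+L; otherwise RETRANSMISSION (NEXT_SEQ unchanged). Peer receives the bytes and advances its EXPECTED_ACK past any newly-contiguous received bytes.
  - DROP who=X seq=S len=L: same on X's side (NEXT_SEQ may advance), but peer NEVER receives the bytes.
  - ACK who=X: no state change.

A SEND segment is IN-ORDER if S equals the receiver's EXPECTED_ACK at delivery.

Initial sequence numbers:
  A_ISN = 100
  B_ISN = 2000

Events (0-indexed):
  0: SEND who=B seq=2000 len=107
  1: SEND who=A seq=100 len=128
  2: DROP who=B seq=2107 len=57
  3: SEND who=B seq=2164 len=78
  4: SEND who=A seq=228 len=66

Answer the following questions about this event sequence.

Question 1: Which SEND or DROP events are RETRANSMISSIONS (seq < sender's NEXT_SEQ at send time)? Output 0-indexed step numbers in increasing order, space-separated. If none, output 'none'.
Answer: none

Derivation:
Step 0: SEND seq=2000 -> fresh
Step 1: SEND seq=100 -> fresh
Step 2: DROP seq=2107 -> fresh
Step 3: SEND seq=2164 -> fresh
Step 4: SEND seq=228 -> fresh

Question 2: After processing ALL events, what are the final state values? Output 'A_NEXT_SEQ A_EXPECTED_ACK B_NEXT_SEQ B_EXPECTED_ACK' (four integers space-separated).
After event 0: A_seq=100 A_ack=2107 B_seq=2107 B_ack=100
After event 1: A_seq=228 A_ack=2107 B_seq=2107 B_ack=228
After event 2: A_seq=228 A_ack=2107 B_seq=2164 B_ack=228
After event 3: A_seq=228 A_ack=2107 B_seq=2242 B_ack=228
After event 4: A_seq=294 A_ack=2107 B_seq=2242 B_ack=294

Answer: 294 2107 2242 294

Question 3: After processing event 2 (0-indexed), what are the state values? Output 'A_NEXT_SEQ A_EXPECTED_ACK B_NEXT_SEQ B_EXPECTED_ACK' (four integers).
After event 0: A_seq=100 A_ack=2107 B_seq=2107 B_ack=100
After event 1: A_seq=228 A_ack=2107 B_seq=2107 B_ack=228
After event 2: A_seq=228 A_ack=2107 B_seq=2164 B_ack=228

228 2107 2164 228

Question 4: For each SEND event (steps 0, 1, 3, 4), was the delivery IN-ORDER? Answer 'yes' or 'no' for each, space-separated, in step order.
Step 0: SEND seq=2000 -> in-order
Step 1: SEND seq=100 -> in-order
Step 3: SEND seq=2164 -> out-of-order
Step 4: SEND seq=228 -> in-order

Answer: yes yes no yes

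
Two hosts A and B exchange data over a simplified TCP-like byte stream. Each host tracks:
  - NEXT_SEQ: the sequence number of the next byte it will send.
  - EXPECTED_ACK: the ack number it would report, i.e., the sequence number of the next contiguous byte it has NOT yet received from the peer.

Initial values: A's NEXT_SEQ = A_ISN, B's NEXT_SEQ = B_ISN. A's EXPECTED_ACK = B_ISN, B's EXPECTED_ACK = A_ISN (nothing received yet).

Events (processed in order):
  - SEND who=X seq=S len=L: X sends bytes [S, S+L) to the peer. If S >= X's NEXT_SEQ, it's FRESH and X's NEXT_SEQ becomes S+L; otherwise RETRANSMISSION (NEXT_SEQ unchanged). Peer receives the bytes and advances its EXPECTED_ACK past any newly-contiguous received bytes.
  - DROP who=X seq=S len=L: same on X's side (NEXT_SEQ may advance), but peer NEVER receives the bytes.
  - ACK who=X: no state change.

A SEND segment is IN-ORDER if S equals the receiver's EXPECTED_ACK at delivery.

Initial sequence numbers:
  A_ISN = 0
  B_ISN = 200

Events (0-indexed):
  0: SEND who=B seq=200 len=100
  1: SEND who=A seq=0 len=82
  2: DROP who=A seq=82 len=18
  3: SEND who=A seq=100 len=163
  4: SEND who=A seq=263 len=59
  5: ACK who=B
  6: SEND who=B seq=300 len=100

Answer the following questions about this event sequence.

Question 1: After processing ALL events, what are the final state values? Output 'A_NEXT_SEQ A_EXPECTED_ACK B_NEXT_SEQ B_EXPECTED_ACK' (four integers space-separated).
Answer: 322 400 400 82

Derivation:
After event 0: A_seq=0 A_ack=300 B_seq=300 B_ack=0
After event 1: A_seq=82 A_ack=300 B_seq=300 B_ack=82
After event 2: A_seq=100 A_ack=300 B_seq=300 B_ack=82
After event 3: A_seq=263 A_ack=300 B_seq=300 B_ack=82
After event 4: A_seq=322 A_ack=300 B_seq=300 B_ack=82
After event 5: A_seq=322 A_ack=300 B_seq=300 B_ack=82
After event 6: A_seq=322 A_ack=400 B_seq=400 B_ack=82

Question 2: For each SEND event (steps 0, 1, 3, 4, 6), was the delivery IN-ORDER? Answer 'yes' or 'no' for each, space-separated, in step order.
Step 0: SEND seq=200 -> in-order
Step 1: SEND seq=0 -> in-order
Step 3: SEND seq=100 -> out-of-order
Step 4: SEND seq=263 -> out-of-order
Step 6: SEND seq=300 -> in-order

Answer: yes yes no no yes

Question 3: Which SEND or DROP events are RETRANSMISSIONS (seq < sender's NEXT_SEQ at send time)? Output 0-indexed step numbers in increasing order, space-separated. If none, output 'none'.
Answer: none

Derivation:
Step 0: SEND seq=200 -> fresh
Step 1: SEND seq=0 -> fresh
Step 2: DROP seq=82 -> fresh
Step 3: SEND seq=100 -> fresh
Step 4: SEND seq=263 -> fresh
Step 6: SEND seq=300 -> fresh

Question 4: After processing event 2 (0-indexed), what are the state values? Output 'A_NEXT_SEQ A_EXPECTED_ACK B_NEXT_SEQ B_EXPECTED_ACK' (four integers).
After event 0: A_seq=0 A_ack=300 B_seq=300 B_ack=0
After event 1: A_seq=82 A_ack=300 B_seq=300 B_ack=82
After event 2: A_seq=100 A_ack=300 B_seq=300 B_ack=82

100 300 300 82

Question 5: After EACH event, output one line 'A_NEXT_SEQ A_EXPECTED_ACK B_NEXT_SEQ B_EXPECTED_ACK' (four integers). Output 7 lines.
0 300 300 0
82 300 300 82
100 300 300 82
263 300 300 82
322 300 300 82
322 300 300 82
322 400 400 82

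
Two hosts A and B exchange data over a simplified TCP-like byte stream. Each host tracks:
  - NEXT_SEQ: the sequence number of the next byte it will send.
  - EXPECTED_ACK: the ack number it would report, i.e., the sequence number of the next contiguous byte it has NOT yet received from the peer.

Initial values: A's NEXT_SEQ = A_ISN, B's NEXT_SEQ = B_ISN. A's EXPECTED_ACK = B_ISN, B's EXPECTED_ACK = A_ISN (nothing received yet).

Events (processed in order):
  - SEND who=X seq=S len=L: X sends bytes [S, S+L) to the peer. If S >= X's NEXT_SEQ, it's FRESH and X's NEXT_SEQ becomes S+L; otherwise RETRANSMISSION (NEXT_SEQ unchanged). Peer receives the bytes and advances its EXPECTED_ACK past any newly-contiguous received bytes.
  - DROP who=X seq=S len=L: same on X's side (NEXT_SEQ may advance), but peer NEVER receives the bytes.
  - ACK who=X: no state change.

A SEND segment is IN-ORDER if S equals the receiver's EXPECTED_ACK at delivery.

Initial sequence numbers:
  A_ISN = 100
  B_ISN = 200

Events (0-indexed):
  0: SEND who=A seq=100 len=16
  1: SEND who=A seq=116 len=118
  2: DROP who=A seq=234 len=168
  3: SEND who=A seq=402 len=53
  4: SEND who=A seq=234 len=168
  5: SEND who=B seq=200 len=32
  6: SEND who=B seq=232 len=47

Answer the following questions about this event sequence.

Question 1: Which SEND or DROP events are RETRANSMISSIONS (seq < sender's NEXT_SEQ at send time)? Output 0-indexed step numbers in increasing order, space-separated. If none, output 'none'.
Answer: 4

Derivation:
Step 0: SEND seq=100 -> fresh
Step 1: SEND seq=116 -> fresh
Step 2: DROP seq=234 -> fresh
Step 3: SEND seq=402 -> fresh
Step 4: SEND seq=234 -> retransmit
Step 5: SEND seq=200 -> fresh
Step 6: SEND seq=232 -> fresh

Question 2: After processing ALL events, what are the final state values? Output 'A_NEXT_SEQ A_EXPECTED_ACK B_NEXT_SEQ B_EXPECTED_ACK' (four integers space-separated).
Answer: 455 279 279 455

Derivation:
After event 0: A_seq=116 A_ack=200 B_seq=200 B_ack=116
After event 1: A_seq=234 A_ack=200 B_seq=200 B_ack=234
After event 2: A_seq=402 A_ack=200 B_seq=200 B_ack=234
After event 3: A_seq=455 A_ack=200 B_seq=200 B_ack=234
After event 4: A_seq=455 A_ack=200 B_seq=200 B_ack=455
After event 5: A_seq=455 A_ack=232 B_seq=232 B_ack=455
After event 6: A_seq=455 A_ack=279 B_seq=279 B_ack=455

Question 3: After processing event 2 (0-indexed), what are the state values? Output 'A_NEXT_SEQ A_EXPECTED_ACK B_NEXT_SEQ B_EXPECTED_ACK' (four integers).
After event 0: A_seq=116 A_ack=200 B_seq=200 B_ack=116
After event 1: A_seq=234 A_ack=200 B_seq=200 B_ack=234
After event 2: A_seq=402 A_ack=200 B_seq=200 B_ack=234

402 200 200 234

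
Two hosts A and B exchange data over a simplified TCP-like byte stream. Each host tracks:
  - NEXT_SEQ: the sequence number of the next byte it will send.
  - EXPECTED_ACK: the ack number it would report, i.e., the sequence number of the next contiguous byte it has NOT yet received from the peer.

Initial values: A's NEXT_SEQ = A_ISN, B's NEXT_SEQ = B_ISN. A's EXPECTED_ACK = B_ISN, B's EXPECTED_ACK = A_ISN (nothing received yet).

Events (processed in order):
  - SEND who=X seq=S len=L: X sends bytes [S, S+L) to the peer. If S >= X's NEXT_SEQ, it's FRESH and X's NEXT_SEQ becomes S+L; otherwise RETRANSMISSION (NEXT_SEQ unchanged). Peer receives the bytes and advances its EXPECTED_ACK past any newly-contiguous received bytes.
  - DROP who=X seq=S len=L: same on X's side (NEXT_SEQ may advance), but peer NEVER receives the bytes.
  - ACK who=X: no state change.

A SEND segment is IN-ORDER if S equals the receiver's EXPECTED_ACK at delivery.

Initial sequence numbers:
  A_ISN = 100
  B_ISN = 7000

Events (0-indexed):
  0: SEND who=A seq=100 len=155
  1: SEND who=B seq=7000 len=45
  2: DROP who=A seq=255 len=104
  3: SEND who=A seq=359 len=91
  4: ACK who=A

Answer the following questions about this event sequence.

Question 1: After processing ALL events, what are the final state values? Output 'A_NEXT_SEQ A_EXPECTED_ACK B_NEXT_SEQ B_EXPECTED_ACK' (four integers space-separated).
After event 0: A_seq=255 A_ack=7000 B_seq=7000 B_ack=255
After event 1: A_seq=255 A_ack=7045 B_seq=7045 B_ack=255
After event 2: A_seq=359 A_ack=7045 B_seq=7045 B_ack=255
After event 3: A_seq=450 A_ack=7045 B_seq=7045 B_ack=255
After event 4: A_seq=450 A_ack=7045 B_seq=7045 B_ack=255

Answer: 450 7045 7045 255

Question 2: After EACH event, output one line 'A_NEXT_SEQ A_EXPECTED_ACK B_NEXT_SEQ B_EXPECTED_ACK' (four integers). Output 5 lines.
255 7000 7000 255
255 7045 7045 255
359 7045 7045 255
450 7045 7045 255
450 7045 7045 255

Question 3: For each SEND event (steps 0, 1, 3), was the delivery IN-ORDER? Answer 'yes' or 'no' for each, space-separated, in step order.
Step 0: SEND seq=100 -> in-order
Step 1: SEND seq=7000 -> in-order
Step 3: SEND seq=359 -> out-of-order

Answer: yes yes no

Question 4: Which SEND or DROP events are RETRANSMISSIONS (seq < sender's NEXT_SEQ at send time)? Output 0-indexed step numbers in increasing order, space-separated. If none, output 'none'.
Step 0: SEND seq=100 -> fresh
Step 1: SEND seq=7000 -> fresh
Step 2: DROP seq=255 -> fresh
Step 3: SEND seq=359 -> fresh

Answer: none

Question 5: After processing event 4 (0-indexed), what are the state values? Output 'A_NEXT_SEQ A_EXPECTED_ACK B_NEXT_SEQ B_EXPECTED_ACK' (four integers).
After event 0: A_seq=255 A_ack=7000 B_seq=7000 B_ack=255
After event 1: A_seq=255 A_ack=7045 B_seq=7045 B_ack=255
After event 2: A_seq=359 A_ack=7045 B_seq=7045 B_ack=255
After event 3: A_seq=450 A_ack=7045 B_seq=7045 B_ack=255
After event 4: A_seq=450 A_ack=7045 B_seq=7045 B_ack=255

450 7045 7045 255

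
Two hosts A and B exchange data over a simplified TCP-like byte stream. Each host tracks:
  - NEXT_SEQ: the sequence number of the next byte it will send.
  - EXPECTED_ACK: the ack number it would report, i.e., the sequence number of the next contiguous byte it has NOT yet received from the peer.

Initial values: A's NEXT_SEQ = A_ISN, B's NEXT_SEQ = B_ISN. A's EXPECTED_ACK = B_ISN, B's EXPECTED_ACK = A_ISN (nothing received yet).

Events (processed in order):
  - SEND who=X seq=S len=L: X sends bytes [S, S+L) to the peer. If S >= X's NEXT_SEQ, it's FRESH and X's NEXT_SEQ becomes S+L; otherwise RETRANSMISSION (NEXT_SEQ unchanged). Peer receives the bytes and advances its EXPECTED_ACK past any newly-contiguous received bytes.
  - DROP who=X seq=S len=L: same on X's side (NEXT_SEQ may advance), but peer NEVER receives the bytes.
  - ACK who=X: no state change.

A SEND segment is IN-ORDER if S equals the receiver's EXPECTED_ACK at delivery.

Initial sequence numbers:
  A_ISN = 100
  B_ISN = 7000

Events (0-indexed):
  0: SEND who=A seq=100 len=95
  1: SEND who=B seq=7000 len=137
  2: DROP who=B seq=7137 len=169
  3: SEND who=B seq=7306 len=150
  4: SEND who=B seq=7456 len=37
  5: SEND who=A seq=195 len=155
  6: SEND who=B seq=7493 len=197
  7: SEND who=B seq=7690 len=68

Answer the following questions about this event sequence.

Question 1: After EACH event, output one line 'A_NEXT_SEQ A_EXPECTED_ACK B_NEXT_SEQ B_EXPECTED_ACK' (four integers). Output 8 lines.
195 7000 7000 195
195 7137 7137 195
195 7137 7306 195
195 7137 7456 195
195 7137 7493 195
350 7137 7493 350
350 7137 7690 350
350 7137 7758 350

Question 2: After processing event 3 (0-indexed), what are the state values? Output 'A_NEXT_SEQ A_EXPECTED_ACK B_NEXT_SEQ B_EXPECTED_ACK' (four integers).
After event 0: A_seq=195 A_ack=7000 B_seq=7000 B_ack=195
After event 1: A_seq=195 A_ack=7137 B_seq=7137 B_ack=195
After event 2: A_seq=195 A_ack=7137 B_seq=7306 B_ack=195
After event 3: A_seq=195 A_ack=7137 B_seq=7456 B_ack=195

195 7137 7456 195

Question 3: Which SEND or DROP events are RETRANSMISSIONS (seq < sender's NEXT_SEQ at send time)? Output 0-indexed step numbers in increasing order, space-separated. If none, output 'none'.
Step 0: SEND seq=100 -> fresh
Step 1: SEND seq=7000 -> fresh
Step 2: DROP seq=7137 -> fresh
Step 3: SEND seq=7306 -> fresh
Step 4: SEND seq=7456 -> fresh
Step 5: SEND seq=195 -> fresh
Step 6: SEND seq=7493 -> fresh
Step 7: SEND seq=7690 -> fresh

Answer: none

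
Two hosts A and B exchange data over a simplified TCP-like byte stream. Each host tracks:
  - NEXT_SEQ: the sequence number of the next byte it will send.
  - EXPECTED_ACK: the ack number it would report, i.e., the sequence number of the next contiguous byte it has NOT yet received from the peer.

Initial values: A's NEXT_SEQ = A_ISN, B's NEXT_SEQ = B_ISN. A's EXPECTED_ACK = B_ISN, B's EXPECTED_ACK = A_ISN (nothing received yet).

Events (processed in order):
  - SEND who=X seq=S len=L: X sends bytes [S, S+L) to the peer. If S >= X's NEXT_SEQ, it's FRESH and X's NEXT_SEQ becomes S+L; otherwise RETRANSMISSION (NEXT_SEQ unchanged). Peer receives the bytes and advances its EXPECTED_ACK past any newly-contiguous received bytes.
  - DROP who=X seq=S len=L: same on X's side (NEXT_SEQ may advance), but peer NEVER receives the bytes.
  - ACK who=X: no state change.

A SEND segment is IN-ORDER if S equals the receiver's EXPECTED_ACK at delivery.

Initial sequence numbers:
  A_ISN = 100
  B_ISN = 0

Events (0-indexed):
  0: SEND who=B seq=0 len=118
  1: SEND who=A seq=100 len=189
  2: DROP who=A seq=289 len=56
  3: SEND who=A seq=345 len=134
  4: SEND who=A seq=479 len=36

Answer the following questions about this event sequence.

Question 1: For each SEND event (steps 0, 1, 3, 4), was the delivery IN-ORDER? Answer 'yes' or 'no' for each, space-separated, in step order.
Step 0: SEND seq=0 -> in-order
Step 1: SEND seq=100 -> in-order
Step 3: SEND seq=345 -> out-of-order
Step 4: SEND seq=479 -> out-of-order

Answer: yes yes no no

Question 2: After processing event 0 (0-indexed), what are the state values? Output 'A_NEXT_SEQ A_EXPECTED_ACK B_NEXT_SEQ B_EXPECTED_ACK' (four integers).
After event 0: A_seq=100 A_ack=118 B_seq=118 B_ack=100

100 118 118 100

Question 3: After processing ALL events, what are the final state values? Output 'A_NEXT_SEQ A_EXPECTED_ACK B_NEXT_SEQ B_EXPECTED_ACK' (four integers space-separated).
After event 0: A_seq=100 A_ack=118 B_seq=118 B_ack=100
After event 1: A_seq=289 A_ack=118 B_seq=118 B_ack=289
After event 2: A_seq=345 A_ack=118 B_seq=118 B_ack=289
After event 3: A_seq=479 A_ack=118 B_seq=118 B_ack=289
After event 4: A_seq=515 A_ack=118 B_seq=118 B_ack=289

Answer: 515 118 118 289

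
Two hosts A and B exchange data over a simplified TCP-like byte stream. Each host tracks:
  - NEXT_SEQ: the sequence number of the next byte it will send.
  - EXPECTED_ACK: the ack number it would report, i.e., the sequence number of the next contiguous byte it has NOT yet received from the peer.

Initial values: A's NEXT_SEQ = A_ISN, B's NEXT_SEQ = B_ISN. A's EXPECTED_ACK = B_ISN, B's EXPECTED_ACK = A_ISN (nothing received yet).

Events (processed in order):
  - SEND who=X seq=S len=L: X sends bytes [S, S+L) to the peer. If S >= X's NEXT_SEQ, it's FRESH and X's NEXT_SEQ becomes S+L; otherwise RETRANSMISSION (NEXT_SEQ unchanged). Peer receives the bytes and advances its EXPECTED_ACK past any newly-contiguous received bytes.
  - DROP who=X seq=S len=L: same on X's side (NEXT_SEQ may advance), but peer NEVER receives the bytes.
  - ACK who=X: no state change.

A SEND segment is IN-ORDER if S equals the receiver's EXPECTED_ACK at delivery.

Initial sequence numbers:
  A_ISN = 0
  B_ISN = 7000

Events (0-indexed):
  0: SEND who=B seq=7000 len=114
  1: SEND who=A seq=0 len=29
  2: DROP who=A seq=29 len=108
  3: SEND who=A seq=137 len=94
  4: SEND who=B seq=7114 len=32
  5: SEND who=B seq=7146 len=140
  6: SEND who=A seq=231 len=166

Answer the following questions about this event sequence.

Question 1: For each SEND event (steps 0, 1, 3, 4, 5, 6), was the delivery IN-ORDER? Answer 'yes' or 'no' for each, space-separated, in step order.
Step 0: SEND seq=7000 -> in-order
Step 1: SEND seq=0 -> in-order
Step 3: SEND seq=137 -> out-of-order
Step 4: SEND seq=7114 -> in-order
Step 5: SEND seq=7146 -> in-order
Step 6: SEND seq=231 -> out-of-order

Answer: yes yes no yes yes no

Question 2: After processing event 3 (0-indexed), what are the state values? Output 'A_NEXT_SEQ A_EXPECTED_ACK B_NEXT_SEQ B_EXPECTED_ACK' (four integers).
After event 0: A_seq=0 A_ack=7114 B_seq=7114 B_ack=0
After event 1: A_seq=29 A_ack=7114 B_seq=7114 B_ack=29
After event 2: A_seq=137 A_ack=7114 B_seq=7114 B_ack=29
After event 3: A_seq=231 A_ack=7114 B_seq=7114 B_ack=29

231 7114 7114 29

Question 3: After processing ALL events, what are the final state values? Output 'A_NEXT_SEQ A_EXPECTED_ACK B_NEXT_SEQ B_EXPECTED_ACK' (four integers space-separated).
After event 0: A_seq=0 A_ack=7114 B_seq=7114 B_ack=0
After event 1: A_seq=29 A_ack=7114 B_seq=7114 B_ack=29
After event 2: A_seq=137 A_ack=7114 B_seq=7114 B_ack=29
After event 3: A_seq=231 A_ack=7114 B_seq=7114 B_ack=29
After event 4: A_seq=231 A_ack=7146 B_seq=7146 B_ack=29
After event 5: A_seq=231 A_ack=7286 B_seq=7286 B_ack=29
After event 6: A_seq=397 A_ack=7286 B_seq=7286 B_ack=29

Answer: 397 7286 7286 29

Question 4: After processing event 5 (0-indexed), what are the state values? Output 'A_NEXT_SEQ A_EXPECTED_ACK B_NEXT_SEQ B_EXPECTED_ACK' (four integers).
After event 0: A_seq=0 A_ack=7114 B_seq=7114 B_ack=0
After event 1: A_seq=29 A_ack=7114 B_seq=7114 B_ack=29
After event 2: A_seq=137 A_ack=7114 B_seq=7114 B_ack=29
After event 3: A_seq=231 A_ack=7114 B_seq=7114 B_ack=29
After event 4: A_seq=231 A_ack=7146 B_seq=7146 B_ack=29
After event 5: A_seq=231 A_ack=7286 B_seq=7286 B_ack=29

231 7286 7286 29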